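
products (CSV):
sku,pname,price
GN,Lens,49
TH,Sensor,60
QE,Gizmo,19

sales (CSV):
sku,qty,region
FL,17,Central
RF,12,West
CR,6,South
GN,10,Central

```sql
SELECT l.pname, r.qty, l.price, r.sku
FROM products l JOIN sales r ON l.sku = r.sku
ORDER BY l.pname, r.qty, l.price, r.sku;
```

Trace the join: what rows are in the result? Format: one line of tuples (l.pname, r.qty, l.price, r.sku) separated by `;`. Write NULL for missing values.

INNER JOIN keeps only pairs where the ON condition holds.
Matching on l.sku = r.sku.
- l[0] sku=GN → 1 match(es) in r → 1 row(s).
- l[1] sku=TH → no match; dropped.
- l[2] sku=QE → no match; dropped.
After projecting and ordering:
l.pname | r.qty | l.price | r.sku
Lens | 10 | 49 | GN

(Lens, 10, 49, GN)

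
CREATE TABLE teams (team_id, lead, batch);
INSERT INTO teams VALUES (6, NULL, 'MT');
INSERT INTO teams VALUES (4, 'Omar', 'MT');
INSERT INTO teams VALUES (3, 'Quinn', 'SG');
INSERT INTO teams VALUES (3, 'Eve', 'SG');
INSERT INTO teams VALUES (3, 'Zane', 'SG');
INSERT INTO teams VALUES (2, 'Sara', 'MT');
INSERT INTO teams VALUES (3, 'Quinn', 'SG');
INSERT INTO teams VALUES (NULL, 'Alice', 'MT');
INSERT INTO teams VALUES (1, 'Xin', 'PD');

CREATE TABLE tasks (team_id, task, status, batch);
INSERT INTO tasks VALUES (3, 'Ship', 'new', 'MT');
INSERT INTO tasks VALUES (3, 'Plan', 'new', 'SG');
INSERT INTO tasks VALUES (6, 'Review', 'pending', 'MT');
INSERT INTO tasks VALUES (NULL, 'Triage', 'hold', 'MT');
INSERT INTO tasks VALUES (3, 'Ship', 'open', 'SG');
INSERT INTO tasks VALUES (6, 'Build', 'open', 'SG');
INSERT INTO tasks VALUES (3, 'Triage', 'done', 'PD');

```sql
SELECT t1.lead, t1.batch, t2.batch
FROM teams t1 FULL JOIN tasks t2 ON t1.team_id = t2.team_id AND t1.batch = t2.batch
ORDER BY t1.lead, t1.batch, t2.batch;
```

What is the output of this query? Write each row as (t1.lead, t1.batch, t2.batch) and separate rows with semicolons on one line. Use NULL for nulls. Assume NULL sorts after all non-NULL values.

(Alice, MT, NULL); (Eve, SG, SG); (Eve, SG, SG); (Omar, MT, NULL); (Quinn, SG, SG); (Quinn, SG, SG); (Quinn, SG, SG); (Quinn, SG, SG); (Sara, MT, NULL); (Xin, PD, NULL); (Zane, SG, SG); (Zane, SG, SG); (NULL, MT, MT); (NULL, NULL, MT); (NULL, NULL, MT); (NULL, NULL, PD); (NULL, NULL, SG)

FULL OUTER JOIN keeps every row from both sides; unmatched rows get NULL for the other side's columns.
Matching on t1.team_id = t2.team_id AND t1.batch = t2.batch. A NULL in a compared column never satisfies the condition.
Matched pairs: 9; unmatched t1 rows kept: 4; unmatched t2 rows kept: 4.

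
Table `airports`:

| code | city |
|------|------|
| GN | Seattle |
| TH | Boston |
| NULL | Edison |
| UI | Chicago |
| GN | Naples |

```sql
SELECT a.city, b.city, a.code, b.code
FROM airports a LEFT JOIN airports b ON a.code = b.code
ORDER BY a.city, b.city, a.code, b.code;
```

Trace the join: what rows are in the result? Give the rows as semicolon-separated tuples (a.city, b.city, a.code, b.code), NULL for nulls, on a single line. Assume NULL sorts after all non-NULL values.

(Boston, Boston, TH, TH); (Chicago, Chicago, UI, UI); (Edison, NULL, NULL, NULL); (Naples, Naples, GN, GN); (Naples, Seattle, GN, GN); (Seattle, Naples, GN, GN); (Seattle, Seattle, GN, GN)

LEFT JOIN keeps every row from `airports a`; unmatched rows get NULL for `airports b`'s columns.
Matching on a.code = b.code. A NULL in a compared column never satisfies the condition.
- a[0] code=GN → 2 match(es) in b → 2 row(s).
- a[1] code=TH → 1 match(es) in b → 1 row(s).
- a[2] code=NULL → no match; kept with NULLs on the b side.
- a[3] code=UI → 1 match(es) in b → 1 row(s).
- a[4] code=GN → 2 match(es) in b → 2 row(s).
After projecting and ordering:
a.city | b.city | a.code | b.code
Boston | Boston | TH | TH
Chicago | Chicago | UI | UI
Edison | NULL | NULL | NULL
Naples | Naples | GN | GN
Naples | Seattle | GN | GN
Seattle | Naples | GN | GN
Seattle | Seattle | GN | GN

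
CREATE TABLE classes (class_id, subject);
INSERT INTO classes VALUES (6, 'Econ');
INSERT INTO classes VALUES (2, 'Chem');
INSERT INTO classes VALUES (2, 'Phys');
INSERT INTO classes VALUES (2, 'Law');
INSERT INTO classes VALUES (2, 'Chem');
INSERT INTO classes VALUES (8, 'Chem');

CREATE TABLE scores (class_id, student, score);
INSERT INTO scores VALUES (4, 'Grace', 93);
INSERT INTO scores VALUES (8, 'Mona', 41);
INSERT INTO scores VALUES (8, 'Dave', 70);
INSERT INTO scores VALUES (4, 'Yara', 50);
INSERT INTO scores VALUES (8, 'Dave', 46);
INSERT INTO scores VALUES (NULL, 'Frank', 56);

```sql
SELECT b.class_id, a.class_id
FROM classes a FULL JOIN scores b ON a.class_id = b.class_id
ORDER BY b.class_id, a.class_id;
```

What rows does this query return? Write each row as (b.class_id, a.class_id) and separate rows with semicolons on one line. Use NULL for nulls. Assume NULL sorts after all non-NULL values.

(4, NULL); (4, NULL); (8, 8); (8, 8); (8, 8); (NULL, 2); (NULL, 2); (NULL, 2); (NULL, 2); (NULL, 6); (NULL, NULL)

FULL OUTER JOIN keeps every row from both sides; unmatched rows get NULL for the other side's columns.
Matching on a.class_id = b.class_id. A NULL in a compared column never satisfies the condition.
- a[0] class_id=6 → no match; kept with NULLs on the b side.
- a[1] class_id=2 → no match; kept with NULLs on the b side.
- a[2] class_id=2 → no match; kept with NULLs on the b side.
- a[3] class_id=2 → no match; kept with NULLs on the b side.
- a[4] class_id=2 → no match; kept with NULLs on the b side.
- a[5] class_id=8 → 3 match(es) in b → 3 row(s).
- plus 3 unmatched b row(s), each kept with NULL a columns.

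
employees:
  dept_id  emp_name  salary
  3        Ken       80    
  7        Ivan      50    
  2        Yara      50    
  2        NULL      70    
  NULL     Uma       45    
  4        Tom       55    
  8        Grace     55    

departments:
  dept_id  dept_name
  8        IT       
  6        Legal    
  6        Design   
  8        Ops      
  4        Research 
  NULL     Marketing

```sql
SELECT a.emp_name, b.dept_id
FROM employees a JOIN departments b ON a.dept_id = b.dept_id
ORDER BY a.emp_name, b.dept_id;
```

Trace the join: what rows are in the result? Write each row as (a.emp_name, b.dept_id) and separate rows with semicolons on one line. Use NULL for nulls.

(Grace, 8); (Grace, 8); (Tom, 4)

INNER JOIN keeps only pairs where the ON condition holds.
Matching on a.dept_id = b.dept_id. A NULL in a compared column never satisfies the condition.
- a (dept_id=3) has no partner → excluded.
- a (dept_id=7) has no partner → excluded.
- a (dept_id=2) has no partner → excluded.
- a (dept_id=2) has no partner → excluded.
- a (dept_id=NULL) has no partner → excluded.
- a (dept_id=4) pairs with 1 row(s) of b.
- a (dept_id=8) pairs with 2 row(s) of b.
After projecting and ordering:
a.emp_name | b.dept_id
Grace | 8
Grace | 8
Tom | 4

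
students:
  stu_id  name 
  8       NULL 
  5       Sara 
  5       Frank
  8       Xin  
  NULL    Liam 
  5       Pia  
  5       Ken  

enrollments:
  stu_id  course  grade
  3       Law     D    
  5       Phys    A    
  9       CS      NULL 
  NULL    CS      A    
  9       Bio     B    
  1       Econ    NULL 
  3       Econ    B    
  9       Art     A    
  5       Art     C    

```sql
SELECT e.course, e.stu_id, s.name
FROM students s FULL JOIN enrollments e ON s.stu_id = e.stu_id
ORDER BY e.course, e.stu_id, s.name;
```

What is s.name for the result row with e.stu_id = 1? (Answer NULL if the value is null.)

NULL

FULL OUTER JOIN keeps every row from both sides; unmatched rows get NULL for the other side's columns.
Matching on s.stu_id = e.stu_id. A NULL in a compared column never satisfies the condition.
- s (stu_id=8) has no partner → padded with NULL.
- s (stu_id=5) pairs with 2 row(s) of e.
- s (stu_id=5) pairs with 2 row(s) of e.
- s (stu_id=8) has no partner → padded with NULL.
- s (stu_id=NULL) has no partner → padded with NULL.
- s (stu_id=5) pairs with 2 row(s) of e.
- s (stu_id=5) pairs with 2 row(s) of e.
- plus 7 unmatched e row(s), each kept with NULL s columns.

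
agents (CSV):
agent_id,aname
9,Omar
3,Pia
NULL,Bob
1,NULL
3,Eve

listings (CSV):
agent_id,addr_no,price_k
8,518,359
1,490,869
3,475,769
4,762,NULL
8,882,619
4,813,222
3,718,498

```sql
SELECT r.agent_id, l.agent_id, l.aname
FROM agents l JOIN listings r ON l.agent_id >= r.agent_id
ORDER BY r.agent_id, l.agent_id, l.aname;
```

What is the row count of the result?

14

INNER JOIN keeps only pairs where the ON condition holds.
Matching on l.agent_id >= r.agent_id. A NULL in a compared column never satisfies the condition.
- agent_id=9: 7 matching r row(s), so 7 row(s) emitted.
- agent_id=3: 3 matching r row(s), so 3 row(s) emitted.
- agent_id=NULL: no matching r row, dropped.
- agent_id=1: 1 matching r row(s), so 1 row(s) emitted.
- agent_id=3: 3 matching r row(s), so 3 row(s) emitted.
Total: 14 rows.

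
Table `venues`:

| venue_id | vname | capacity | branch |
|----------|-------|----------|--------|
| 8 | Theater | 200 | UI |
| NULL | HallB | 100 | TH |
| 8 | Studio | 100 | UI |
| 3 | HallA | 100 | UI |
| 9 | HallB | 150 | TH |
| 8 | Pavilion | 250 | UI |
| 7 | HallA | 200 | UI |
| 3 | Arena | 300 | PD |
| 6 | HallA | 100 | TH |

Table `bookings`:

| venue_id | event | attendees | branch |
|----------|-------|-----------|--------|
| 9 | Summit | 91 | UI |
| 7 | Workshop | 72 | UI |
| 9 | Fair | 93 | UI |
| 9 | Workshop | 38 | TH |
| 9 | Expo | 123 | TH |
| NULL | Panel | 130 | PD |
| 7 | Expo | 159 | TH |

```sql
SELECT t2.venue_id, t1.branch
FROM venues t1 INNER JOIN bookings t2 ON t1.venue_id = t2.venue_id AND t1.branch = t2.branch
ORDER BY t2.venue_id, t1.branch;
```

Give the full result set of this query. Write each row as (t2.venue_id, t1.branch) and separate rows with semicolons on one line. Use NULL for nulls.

INNER JOIN keeps only pairs where the ON condition holds.
Matching on t1.venue_id = t2.venue_id AND t1.branch = t2.branch. A NULL in a compared column never satisfies the condition.
- t1[0] venue_id=8, branch=UI → no match; dropped.
- t1[1] venue_id=NULL, branch=TH → no match; dropped.
- t1[2] venue_id=8, branch=UI → no match; dropped.
- t1[3] venue_id=3, branch=UI → no match; dropped.
- t1[4] venue_id=9, branch=TH → 2 match(es) in t2 → 2 row(s).
- t1[5] venue_id=8, branch=UI → no match; dropped.
- t1[6] venue_id=7, branch=UI → 1 match(es) in t2 → 1 row(s).
- t1[7] venue_id=3, branch=PD → no match; dropped.
- t1[8] venue_id=6, branch=TH → no match; dropped.
After projecting and ordering:
t2.venue_id | t1.branch
7 | UI
9 | TH
9 | TH

(7, UI); (9, TH); (9, TH)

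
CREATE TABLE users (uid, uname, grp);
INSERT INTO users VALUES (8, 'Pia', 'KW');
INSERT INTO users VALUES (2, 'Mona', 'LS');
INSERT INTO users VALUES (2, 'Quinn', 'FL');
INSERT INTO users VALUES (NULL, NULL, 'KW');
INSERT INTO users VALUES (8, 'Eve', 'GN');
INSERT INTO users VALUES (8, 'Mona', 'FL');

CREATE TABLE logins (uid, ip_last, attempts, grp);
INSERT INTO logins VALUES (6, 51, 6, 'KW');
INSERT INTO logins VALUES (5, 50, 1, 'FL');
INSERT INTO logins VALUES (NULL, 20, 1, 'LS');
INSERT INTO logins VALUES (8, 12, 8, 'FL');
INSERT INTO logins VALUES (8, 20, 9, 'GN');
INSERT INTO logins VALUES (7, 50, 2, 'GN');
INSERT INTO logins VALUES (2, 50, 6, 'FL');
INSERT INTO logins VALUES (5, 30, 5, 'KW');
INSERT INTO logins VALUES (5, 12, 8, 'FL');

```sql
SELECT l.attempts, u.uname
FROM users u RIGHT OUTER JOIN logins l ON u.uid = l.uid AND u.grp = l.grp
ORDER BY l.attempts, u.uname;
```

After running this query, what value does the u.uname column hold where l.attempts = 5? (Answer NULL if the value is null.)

NULL

RIGHT JOIN keeps every row from `logins`; unmatched rows get NULL for `users`'s columns.
Matching on u.uid = l.uid AND u.grp = l.grp. A NULL in a compared column never satisfies the condition.
- u (uid=8, grp=KW) has no partner in l.
- u (uid=2, grp=LS) has no partner in l.
- u (uid=2, grp=FL) pairs with 1 row(s) of l.
- u (uid=NULL, grp=KW) has no partner in l.
- u (uid=8, grp=GN) pairs with 1 row(s) of l.
- u (uid=8, grp=FL) pairs with 1 row(s) of l.
- plus 6 unmatched l row(s), each kept with NULL u columns.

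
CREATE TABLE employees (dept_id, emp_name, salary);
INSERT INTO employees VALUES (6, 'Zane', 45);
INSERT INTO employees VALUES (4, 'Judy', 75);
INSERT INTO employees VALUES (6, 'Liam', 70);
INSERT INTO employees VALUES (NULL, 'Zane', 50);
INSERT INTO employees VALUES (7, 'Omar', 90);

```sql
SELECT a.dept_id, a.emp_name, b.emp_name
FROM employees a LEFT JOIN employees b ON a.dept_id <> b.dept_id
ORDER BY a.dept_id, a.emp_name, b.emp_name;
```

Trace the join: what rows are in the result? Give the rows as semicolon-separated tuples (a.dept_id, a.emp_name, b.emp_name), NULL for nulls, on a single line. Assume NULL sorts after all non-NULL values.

(4, Judy, Liam); (4, Judy, Omar); (4, Judy, Zane); (6, Liam, Judy); (6, Liam, Omar); (6, Zane, Judy); (6, Zane, Omar); (7, Omar, Judy); (7, Omar, Liam); (7, Omar, Zane); (NULL, Zane, NULL)

LEFT JOIN keeps every row from `employees a`; unmatched rows get NULL for `employees b`'s columns.
Matching on a.dept_id <> b.dept_id. A NULL in a compared column never satisfies the condition.
- a row (dept_id=6): matches 2 b row(s) → 2 output row(s).
- a row (dept_id=4): matches 3 b row(s) → 3 output row(s).
- a row (dept_id=6): matches 2 b row(s) → 2 output row(s).
- a row (dept_id=NULL): no match → kept, b columns NULL.
- a row (dept_id=7): matches 3 b row(s) → 3 output row(s).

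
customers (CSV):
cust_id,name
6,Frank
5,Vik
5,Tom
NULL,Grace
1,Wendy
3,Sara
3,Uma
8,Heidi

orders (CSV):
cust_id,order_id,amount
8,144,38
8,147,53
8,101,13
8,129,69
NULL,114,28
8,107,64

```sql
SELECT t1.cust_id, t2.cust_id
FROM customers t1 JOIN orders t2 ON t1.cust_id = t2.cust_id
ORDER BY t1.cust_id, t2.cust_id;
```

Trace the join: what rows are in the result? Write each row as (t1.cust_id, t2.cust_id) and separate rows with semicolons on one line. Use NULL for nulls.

INNER JOIN keeps only pairs where the ON condition holds.
Matching on t1.cust_id = t2.cust_id. A NULL in a compared column never satisfies the condition.
Matched pairs: 5.

(8, 8); (8, 8); (8, 8); (8, 8); (8, 8)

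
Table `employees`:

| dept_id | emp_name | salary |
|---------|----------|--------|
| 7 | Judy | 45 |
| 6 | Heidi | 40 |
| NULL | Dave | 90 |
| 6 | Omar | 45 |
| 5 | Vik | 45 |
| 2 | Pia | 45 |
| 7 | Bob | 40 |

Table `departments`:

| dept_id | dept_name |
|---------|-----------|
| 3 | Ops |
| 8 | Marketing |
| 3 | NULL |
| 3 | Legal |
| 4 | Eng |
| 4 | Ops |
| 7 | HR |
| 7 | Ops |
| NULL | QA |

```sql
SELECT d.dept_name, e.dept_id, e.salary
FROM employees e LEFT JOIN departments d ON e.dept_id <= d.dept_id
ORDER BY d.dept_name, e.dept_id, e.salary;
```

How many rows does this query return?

LEFT JOIN keeps every row from `employees`; unmatched rows get NULL for `departments`'s columns.
Matching on e.dept_id <= d.dept_id. A NULL in a compared column never satisfies the condition.
- e (dept_id=7) pairs with 3 row(s) of d.
- e (dept_id=6) pairs with 3 row(s) of d.
- e (dept_id=NULL) has no partner → padded with NULL.
- e (dept_id=6) pairs with 3 row(s) of d.
- e (dept_id=5) pairs with 3 row(s) of d.
- e (dept_id=2) pairs with 8 row(s) of d.
- e (dept_id=7) pairs with 3 row(s) of d.
Total: 23 matched + 1 padded = 24 rows.

24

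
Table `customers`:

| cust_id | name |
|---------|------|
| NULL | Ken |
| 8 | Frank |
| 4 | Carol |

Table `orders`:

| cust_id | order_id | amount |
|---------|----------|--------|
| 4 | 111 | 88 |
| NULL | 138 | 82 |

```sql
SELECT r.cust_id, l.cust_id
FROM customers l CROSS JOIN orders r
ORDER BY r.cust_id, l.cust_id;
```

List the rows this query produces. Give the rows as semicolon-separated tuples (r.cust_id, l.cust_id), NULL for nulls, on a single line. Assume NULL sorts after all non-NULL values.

CROSS JOIN pairs every row of `customers` with every row of `orders`: 3 × 2 = 6 rows.
After projecting and ordering:
r.cust_id | l.cust_id
4 | 4
4 | 8
4 | NULL
NULL | 4
NULL | 8
NULL | NULL

(4, 4); (4, 8); (4, NULL); (NULL, 4); (NULL, 8); (NULL, NULL)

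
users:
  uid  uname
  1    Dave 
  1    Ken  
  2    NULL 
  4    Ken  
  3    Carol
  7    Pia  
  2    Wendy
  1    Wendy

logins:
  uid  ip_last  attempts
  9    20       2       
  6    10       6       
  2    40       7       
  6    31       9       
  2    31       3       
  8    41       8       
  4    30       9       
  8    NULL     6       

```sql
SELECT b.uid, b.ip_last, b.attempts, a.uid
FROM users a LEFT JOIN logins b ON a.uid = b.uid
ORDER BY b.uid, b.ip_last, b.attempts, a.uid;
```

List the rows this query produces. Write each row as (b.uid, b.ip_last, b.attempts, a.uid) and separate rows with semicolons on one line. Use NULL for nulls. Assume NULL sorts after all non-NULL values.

(2, 31, 3, 2); (2, 31, 3, 2); (2, 40, 7, 2); (2, 40, 7, 2); (4, 30, 9, 4); (NULL, NULL, NULL, 1); (NULL, NULL, NULL, 1); (NULL, NULL, NULL, 1); (NULL, NULL, NULL, 3); (NULL, NULL, NULL, 7)

LEFT JOIN keeps every row from `users`; unmatched rows get NULL for `logins`'s columns.
Matching on a.uid = b.uid.
Matched pairs: 5; unmatched a rows kept: 5.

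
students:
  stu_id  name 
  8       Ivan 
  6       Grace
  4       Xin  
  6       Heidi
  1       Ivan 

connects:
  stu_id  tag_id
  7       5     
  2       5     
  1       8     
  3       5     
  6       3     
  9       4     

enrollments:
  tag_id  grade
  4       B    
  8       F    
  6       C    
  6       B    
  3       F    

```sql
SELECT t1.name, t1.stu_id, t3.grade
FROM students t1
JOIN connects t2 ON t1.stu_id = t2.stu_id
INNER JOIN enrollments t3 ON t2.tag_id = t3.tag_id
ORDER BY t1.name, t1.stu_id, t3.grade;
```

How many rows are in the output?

3

Step 1 — t1 INNER JOIN t2 on stu_id → 3 row(s).
Then INNER JOIN `enrollments t3` on tag_id: keep only rows whose t2.tag_id appears in t3.
Result: 3 row(s).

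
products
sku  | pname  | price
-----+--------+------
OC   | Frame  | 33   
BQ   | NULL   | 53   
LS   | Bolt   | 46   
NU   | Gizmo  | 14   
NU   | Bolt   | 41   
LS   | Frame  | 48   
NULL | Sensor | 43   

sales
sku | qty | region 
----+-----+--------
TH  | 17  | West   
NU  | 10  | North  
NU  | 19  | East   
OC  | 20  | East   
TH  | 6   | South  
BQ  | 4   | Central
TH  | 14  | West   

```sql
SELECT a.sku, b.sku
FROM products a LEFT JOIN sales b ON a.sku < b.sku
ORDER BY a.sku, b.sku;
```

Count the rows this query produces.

30

LEFT JOIN keeps every row from `products`; unmatched rows get NULL for `sales`'s columns.
Matching on a.sku < b.sku. A NULL in a compared column never satisfies the condition.
- a[0] sku=OC → 3 match(es) in b → 3 row(s).
- a[1] sku=BQ → 6 match(es) in b → 6 row(s).
- a[2] sku=LS → 6 match(es) in b → 6 row(s).
- a[3] sku=NU → 4 match(es) in b → 4 row(s).
- a[4] sku=NU → 4 match(es) in b → 4 row(s).
- a[5] sku=LS → 6 match(es) in b → 6 row(s).
- a[6] sku=NULL → no match; kept with NULLs on the b side.
Total: 29 matched + 1 padded = 30 rows.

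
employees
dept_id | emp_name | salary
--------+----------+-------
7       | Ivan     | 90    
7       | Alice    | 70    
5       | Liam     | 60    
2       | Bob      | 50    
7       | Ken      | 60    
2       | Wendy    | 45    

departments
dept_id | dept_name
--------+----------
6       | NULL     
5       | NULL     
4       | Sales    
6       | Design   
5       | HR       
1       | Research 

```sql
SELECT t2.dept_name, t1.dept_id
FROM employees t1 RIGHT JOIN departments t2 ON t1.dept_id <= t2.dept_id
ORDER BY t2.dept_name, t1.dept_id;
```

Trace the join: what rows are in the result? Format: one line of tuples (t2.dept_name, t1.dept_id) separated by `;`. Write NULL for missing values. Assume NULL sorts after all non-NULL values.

RIGHT JOIN keeps every row from `departments`; unmatched rows get NULL for `employees`'s columns.
Matching on t1.dept_id <= t2.dept_id.
- t1 (dept_id=7) has no partner in t2.
- t1 (dept_id=7) has no partner in t2.
- t1 (dept_id=5) pairs with 4 row(s) of t2.
- t1 (dept_id=2) pairs with 5 row(s) of t2.
- t1 (dept_id=7) has no partner in t2.
- t1 (dept_id=2) pairs with 5 row(s) of t2.
- 1 row(s) from t2 found no t1 partner → padded with NULL.

(Design, 2); (Design, 2); (Design, 5); (HR, 2); (HR, 2); (HR, 5); (Research, NULL); (Sales, 2); (Sales, 2); (NULL, 2); (NULL, 2); (NULL, 2); (NULL, 2); (NULL, 5); (NULL, 5)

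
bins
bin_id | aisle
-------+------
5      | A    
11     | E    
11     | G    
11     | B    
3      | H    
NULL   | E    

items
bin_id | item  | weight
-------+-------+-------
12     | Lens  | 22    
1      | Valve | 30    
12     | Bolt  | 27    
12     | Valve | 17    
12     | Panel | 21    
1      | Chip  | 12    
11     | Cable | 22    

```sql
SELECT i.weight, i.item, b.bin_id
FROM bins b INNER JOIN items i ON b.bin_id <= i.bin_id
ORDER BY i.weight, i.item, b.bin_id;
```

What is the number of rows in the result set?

25

INNER JOIN keeps only pairs where the ON condition holds.
Matching on b.bin_id <= i.bin_id. A NULL in a compared column never satisfies the condition.
Matched pairs: 25.
Total: 25 rows.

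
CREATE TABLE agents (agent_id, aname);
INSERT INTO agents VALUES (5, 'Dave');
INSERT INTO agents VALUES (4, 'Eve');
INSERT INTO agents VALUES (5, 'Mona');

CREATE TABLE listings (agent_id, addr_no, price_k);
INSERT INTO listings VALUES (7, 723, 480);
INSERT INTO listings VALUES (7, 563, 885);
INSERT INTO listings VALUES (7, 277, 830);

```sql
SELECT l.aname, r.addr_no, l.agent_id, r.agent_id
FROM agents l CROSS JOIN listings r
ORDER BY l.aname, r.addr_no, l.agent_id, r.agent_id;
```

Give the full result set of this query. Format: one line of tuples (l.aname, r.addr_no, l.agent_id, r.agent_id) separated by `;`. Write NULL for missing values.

(Dave, 277, 5, 7); (Dave, 563, 5, 7); (Dave, 723, 5, 7); (Eve, 277, 4, 7); (Eve, 563, 4, 7); (Eve, 723, 4, 7); (Mona, 277, 5, 7); (Mona, 563, 5, 7); (Mona, 723, 5, 7)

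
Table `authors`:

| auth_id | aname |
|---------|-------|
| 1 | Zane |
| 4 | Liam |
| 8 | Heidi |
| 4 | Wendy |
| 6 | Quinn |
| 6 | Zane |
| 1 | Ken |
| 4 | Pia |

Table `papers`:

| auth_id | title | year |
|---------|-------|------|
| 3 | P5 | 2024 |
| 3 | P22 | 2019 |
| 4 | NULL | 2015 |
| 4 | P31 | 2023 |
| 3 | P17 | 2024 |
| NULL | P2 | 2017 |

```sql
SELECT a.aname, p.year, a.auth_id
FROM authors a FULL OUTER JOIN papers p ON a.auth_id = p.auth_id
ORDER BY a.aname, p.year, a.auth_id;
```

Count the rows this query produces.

15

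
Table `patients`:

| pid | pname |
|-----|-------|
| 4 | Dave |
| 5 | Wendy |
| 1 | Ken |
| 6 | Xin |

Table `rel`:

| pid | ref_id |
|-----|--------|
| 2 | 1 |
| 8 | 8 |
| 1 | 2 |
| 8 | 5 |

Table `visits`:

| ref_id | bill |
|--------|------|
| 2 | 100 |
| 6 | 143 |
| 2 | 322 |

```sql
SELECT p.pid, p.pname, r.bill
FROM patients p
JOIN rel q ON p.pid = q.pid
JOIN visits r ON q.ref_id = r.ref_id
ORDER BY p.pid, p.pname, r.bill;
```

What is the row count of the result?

2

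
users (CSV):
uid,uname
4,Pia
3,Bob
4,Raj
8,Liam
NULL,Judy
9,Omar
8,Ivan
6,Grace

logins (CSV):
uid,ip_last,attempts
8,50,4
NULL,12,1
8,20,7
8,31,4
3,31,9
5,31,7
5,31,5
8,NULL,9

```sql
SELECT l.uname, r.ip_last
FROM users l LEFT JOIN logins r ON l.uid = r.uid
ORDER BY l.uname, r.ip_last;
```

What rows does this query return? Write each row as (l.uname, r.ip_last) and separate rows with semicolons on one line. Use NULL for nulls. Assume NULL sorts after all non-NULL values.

(Bob, 31); (Grace, NULL); (Ivan, 20); (Ivan, 31); (Ivan, 50); (Ivan, NULL); (Judy, NULL); (Liam, 20); (Liam, 31); (Liam, 50); (Liam, NULL); (Omar, NULL); (Pia, NULL); (Raj, NULL)

LEFT JOIN keeps every row from `users`; unmatched rows get NULL for `logins`'s columns.
Matching on l.uid = r.uid. A NULL in a compared column never satisfies the condition.
- l (uid=4) has no partner → padded with NULL.
- l (uid=3) pairs with 1 row(s) of r.
- l (uid=4) has no partner → padded with NULL.
- l (uid=8) pairs with 4 row(s) of r.
- l (uid=NULL) has no partner → padded with NULL.
- l (uid=9) has no partner → padded with NULL.
- l (uid=8) pairs with 4 row(s) of r.
- l (uid=6) has no partner → padded with NULL.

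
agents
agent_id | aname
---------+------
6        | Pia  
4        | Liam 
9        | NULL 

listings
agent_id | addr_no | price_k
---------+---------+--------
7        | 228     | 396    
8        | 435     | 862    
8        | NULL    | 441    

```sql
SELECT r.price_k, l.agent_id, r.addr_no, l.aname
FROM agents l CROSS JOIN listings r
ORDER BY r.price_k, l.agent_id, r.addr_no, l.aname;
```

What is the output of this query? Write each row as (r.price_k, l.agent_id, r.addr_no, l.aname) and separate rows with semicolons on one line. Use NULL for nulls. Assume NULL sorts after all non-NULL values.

CROSS JOIN pairs every row of `agents` with every row of `listings`: 3 × 3 = 9 rows.

(396, 4, 228, Liam); (396, 6, 228, Pia); (396, 9, 228, NULL); (441, 4, NULL, Liam); (441, 6, NULL, Pia); (441, 9, NULL, NULL); (862, 4, 435, Liam); (862, 6, 435, Pia); (862, 9, 435, NULL)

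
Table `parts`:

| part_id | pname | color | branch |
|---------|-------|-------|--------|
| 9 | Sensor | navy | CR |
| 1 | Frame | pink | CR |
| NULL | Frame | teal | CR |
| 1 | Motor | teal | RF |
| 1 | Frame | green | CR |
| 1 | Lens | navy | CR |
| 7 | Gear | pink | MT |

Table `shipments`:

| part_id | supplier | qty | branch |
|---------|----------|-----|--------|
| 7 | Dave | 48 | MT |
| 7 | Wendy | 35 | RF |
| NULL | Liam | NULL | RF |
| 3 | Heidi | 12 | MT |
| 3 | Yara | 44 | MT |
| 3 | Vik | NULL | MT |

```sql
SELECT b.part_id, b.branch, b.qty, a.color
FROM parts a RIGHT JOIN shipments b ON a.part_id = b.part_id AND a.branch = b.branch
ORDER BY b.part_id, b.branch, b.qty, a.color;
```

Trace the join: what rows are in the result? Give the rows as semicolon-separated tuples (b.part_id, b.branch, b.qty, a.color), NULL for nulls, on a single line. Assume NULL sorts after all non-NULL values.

(3, MT, 12, NULL); (3, MT, 44, NULL); (3, MT, NULL, NULL); (7, MT, 48, pink); (7, RF, 35, NULL); (NULL, RF, NULL, NULL)

RIGHT JOIN keeps every row from `shipments`; unmatched rows get NULL for `parts`'s columns.
Matching on a.part_id = b.part_id AND a.branch = b.branch. A NULL in a compared column never satisfies the condition.
Matched pairs: 1; unmatched b rows kept: 5.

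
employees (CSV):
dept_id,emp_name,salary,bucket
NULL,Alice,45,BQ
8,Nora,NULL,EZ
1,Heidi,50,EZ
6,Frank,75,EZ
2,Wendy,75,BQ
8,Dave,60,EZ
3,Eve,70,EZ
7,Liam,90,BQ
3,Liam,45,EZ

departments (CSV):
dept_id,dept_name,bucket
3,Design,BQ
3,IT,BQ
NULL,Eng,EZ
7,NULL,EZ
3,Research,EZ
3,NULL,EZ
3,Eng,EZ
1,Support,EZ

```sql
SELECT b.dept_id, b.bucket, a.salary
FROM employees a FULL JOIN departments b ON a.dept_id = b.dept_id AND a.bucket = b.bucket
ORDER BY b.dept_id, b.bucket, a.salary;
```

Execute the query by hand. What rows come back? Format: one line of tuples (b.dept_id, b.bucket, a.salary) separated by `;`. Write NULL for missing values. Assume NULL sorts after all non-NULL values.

(1, EZ, 50); (3, BQ, NULL); (3, BQ, NULL); (3, EZ, 45); (3, EZ, 45); (3, EZ, 45); (3, EZ, 70); (3, EZ, 70); (3, EZ, 70); (7, EZ, NULL); (NULL, EZ, NULL); (NULL, NULL, 45); (NULL, NULL, 60); (NULL, NULL, 75); (NULL, NULL, 75); (NULL, NULL, 90); (NULL, NULL, NULL)

FULL OUTER JOIN keeps every row from both sides; unmatched rows get NULL for the other side's columns.
Matching on a.dept_id = b.dept_id AND a.bucket = b.bucket. A NULL in a compared column never satisfies the condition.
Matched pairs: 7; unmatched a rows kept: 6; unmatched b rows kept: 4.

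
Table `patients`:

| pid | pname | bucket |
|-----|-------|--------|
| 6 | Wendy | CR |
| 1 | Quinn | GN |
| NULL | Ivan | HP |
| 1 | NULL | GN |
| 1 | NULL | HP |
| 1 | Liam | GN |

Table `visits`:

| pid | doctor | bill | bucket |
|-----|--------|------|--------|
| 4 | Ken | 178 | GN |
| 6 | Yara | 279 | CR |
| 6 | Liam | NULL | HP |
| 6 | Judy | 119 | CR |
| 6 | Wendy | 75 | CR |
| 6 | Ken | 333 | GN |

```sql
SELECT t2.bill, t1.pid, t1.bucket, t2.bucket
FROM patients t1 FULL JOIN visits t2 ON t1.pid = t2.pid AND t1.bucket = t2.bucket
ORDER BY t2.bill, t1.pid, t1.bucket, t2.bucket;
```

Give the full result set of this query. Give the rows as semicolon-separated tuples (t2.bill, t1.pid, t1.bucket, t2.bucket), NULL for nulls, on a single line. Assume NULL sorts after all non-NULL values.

FULL OUTER JOIN keeps every row from both sides; unmatched rows get NULL for the other side's columns.
Matching on t1.pid = t2.pid AND t1.bucket = t2.bucket. A NULL in a compared column never satisfies the condition.
- t1[0] pid=6, bucket=CR → 3 match(es) in t2 → 3 row(s).
- t1[1] pid=1, bucket=GN → no match; kept with NULLs on the t2 side.
- t1[2] pid=NULL, bucket=HP → no match; kept with NULLs on the t2 side.
- t1[3] pid=1, bucket=GN → no match; kept with NULLs on the t2 side.
- t1[4] pid=1, bucket=HP → no match; kept with NULLs on the t2 side.
- t1[5] pid=1, bucket=GN → no match; kept with NULLs on the t2 side.
- 3 row(s) from t2 found no t1 partner → padded with NULL.

(75, 6, CR, CR); (119, 6, CR, CR); (178, NULL, NULL, GN); (279, 6, CR, CR); (333, NULL, NULL, GN); (NULL, 1, GN, NULL); (NULL, 1, GN, NULL); (NULL, 1, GN, NULL); (NULL, 1, HP, NULL); (NULL, NULL, HP, NULL); (NULL, NULL, NULL, HP)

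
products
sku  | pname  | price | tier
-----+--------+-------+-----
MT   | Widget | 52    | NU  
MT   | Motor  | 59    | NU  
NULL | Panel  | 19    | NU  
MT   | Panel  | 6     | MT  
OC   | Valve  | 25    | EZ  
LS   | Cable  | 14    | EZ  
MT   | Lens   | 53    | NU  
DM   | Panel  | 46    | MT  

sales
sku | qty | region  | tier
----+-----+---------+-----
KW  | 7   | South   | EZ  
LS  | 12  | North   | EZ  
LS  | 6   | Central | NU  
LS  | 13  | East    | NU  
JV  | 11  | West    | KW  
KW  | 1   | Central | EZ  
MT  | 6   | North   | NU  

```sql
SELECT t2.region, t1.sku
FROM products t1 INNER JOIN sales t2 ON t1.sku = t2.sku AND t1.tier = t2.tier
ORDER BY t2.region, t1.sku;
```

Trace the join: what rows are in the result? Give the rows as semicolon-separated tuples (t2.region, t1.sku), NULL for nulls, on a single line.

(North, LS); (North, MT); (North, MT); (North, MT)

INNER JOIN keeps only pairs where the ON condition holds.
Matching on t1.sku = t2.sku AND t1.tier = t2.tier. A NULL in a compared column never satisfies the condition.
- t1[0] sku=MT, tier=NU → 1 match(es) in t2 → 1 row(s).
- t1[1] sku=MT, tier=NU → 1 match(es) in t2 → 1 row(s).
- t1[2] sku=NULL, tier=NU → no match; dropped.
- t1[3] sku=MT, tier=MT → no match; dropped.
- t1[4] sku=OC, tier=EZ → no match; dropped.
- t1[5] sku=LS, tier=EZ → 1 match(es) in t2 → 1 row(s).
- t1[6] sku=MT, tier=NU → 1 match(es) in t2 → 1 row(s).
- t1[7] sku=DM, tier=MT → no match; dropped.
After projecting and ordering:
t2.region | t1.sku
North | LS
North | MT
North | MT
North | MT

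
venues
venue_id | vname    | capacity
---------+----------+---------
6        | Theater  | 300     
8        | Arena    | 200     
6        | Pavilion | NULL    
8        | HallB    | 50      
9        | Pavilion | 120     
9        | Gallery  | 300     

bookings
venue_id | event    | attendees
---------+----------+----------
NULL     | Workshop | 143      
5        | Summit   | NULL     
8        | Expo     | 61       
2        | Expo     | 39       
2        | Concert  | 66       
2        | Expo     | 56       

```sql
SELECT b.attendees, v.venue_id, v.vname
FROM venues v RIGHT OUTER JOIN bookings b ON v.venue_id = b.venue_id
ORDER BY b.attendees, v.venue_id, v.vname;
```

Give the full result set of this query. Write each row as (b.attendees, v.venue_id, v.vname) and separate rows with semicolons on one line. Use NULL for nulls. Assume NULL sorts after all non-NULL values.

(39, NULL, NULL); (56, NULL, NULL); (61, 8, Arena); (61, 8, HallB); (66, NULL, NULL); (143, NULL, NULL); (NULL, NULL, NULL)

RIGHT JOIN keeps every row from `bookings`; unmatched rows get NULL for `venues`'s columns.
Matching on v.venue_id = b.venue_id. A NULL in a compared column never satisfies the condition.
Matched pairs: 2; unmatched b rows kept: 5.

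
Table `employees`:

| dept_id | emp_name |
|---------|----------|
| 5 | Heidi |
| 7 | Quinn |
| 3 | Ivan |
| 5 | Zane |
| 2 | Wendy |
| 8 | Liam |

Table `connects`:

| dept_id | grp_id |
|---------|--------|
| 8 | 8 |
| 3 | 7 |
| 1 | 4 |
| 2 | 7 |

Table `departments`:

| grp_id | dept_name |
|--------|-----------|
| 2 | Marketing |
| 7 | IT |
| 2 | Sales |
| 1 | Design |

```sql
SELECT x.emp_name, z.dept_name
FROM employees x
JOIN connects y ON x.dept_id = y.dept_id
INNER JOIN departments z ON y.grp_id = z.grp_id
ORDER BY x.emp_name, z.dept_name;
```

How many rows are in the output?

2

Evaluate left to right. First `employees x INNER JOIN connects y` on dept_id: 3 row(s).
Then INNER JOIN `departments z` on grp_id: keep only rows whose y.grp_id appears in z.
Result: 2 row(s).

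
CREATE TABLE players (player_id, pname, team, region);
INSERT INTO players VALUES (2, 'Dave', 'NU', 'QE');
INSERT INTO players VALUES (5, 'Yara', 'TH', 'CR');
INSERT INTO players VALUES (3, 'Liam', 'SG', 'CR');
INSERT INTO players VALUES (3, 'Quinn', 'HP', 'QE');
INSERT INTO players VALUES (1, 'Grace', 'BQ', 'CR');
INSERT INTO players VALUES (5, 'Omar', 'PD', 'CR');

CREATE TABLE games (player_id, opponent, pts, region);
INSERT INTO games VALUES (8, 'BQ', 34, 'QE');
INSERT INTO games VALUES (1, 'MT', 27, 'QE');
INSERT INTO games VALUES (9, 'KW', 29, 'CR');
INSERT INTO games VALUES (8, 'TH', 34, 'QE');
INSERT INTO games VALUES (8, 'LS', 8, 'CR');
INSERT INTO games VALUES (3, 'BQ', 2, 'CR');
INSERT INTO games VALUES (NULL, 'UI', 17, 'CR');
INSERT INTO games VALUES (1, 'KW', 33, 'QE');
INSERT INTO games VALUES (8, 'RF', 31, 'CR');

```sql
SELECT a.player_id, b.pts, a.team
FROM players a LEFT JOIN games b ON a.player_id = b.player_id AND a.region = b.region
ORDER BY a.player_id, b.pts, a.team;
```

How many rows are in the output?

LEFT JOIN keeps every row from `players`; unmatched rows get NULL for `games`'s columns.
Matching on a.player_id = b.player_id AND a.region = b.region. A NULL in a compared column never satisfies the condition.
Matched pairs: 1; unmatched a rows kept: 5.
Total: 1 matched + 5 padded = 6 rows.

6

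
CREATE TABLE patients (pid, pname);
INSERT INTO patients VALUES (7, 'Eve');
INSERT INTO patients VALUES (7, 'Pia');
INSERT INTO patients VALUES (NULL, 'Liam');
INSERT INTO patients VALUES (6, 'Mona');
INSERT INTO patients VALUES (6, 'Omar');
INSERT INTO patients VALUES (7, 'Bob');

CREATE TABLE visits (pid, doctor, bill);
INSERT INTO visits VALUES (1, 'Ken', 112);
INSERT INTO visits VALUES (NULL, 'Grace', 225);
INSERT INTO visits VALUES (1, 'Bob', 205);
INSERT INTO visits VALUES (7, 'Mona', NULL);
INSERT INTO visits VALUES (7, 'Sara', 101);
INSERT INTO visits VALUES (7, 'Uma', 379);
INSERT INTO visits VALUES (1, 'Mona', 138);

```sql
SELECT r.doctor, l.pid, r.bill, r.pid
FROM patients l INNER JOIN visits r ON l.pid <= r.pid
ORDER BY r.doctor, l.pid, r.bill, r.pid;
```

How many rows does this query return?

INNER JOIN keeps only pairs where the ON condition holds.
Matching on l.pid <= r.pid. A NULL in a compared column never satisfies the condition.
- l[0] pid=7 → 3 match(es) in r → 3 row(s).
- l[1] pid=7 → 3 match(es) in r → 3 row(s).
- l[2] pid=NULL → no match; dropped.
- l[3] pid=6 → 3 match(es) in r → 3 row(s).
- l[4] pid=6 → 3 match(es) in r → 3 row(s).
- l[5] pid=7 → 3 match(es) in r → 3 row(s).
Total: 15 rows.

15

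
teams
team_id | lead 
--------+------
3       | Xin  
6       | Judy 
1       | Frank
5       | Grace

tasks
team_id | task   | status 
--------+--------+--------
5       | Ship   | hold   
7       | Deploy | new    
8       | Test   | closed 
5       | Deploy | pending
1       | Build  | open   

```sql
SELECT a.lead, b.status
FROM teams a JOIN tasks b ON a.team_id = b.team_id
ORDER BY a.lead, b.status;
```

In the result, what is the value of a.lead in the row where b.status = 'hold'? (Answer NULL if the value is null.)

Grace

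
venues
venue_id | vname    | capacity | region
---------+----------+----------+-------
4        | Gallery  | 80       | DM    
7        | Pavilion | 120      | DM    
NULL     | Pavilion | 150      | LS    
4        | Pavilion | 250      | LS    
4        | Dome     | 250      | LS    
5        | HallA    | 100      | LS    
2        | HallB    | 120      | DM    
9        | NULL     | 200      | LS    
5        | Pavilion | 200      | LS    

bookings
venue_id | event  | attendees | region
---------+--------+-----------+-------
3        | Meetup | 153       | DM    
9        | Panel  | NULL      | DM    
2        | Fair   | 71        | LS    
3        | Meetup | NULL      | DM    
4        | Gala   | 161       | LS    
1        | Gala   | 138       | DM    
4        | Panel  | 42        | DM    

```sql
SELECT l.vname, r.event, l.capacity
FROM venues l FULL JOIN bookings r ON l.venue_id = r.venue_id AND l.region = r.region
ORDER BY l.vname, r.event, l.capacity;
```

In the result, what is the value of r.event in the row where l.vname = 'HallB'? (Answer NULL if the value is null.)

FULL OUTER JOIN keeps every row from both sides; unmatched rows get NULL for the other side's columns.
Matching on l.venue_id = r.venue_id AND l.region = r.region. A NULL in a compared column never satisfies the condition.
- l (venue_id=4, region=DM) pairs with 1 row(s) of r.
- l (venue_id=7, region=DM) has no partner → padded with NULL.
- l (venue_id=NULL, region=LS) has no partner → padded with NULL.
- l (venue_id=4, region=LS) pairs with 1 row(s) of r.
- l (venue_id=4, region=LS) pairs with 1 row(s) of r.
- l (venue_id=5, region=LS) has no partner → padded with NULL.
- l (venue_id=2, region=DM) has no partner → padded with NULL.
- l (venue_id=9, region=LS) has no partner → padded with NULL.
- l (venue_id=5, region=LS) has no partner → padded with NULL.
- 5 r row(s) had no l match → kept, l columns NULL.

NULL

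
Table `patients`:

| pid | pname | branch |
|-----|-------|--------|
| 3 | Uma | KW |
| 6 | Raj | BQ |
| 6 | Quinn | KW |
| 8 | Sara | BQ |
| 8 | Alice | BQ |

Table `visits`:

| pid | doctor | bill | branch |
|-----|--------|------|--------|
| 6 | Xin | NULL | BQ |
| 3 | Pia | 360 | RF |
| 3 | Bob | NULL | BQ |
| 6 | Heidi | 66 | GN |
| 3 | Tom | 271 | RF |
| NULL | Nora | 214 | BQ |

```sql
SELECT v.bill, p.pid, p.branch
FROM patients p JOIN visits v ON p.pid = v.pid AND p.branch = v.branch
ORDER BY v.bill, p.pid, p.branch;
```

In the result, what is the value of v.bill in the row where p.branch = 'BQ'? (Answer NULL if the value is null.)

NULL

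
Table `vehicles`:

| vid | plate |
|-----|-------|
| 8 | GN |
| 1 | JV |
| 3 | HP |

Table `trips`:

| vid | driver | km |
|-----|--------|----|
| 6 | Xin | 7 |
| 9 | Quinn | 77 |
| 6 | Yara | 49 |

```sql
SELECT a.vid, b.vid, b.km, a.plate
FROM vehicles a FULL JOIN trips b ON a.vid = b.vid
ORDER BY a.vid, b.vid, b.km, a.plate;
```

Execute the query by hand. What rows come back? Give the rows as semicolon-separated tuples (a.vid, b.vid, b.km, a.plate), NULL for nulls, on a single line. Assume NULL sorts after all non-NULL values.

FULL OUTER JOIN keeps every row from both sides; unmatched rows get NULL for the other side's columns.
Matching on a.vid = b.vid.
Matched pairs: 0; unmatched a rows kept: 3; unmatched b rows kept: 3.

(1, NULL, NULL, JV); (3, NULL, NULL, HP); (8, NULL, NULL, GN); (NULL, 6, 7, NULL); (NULL, 6, 49, NULL); (NULL, 9, 77, NULL)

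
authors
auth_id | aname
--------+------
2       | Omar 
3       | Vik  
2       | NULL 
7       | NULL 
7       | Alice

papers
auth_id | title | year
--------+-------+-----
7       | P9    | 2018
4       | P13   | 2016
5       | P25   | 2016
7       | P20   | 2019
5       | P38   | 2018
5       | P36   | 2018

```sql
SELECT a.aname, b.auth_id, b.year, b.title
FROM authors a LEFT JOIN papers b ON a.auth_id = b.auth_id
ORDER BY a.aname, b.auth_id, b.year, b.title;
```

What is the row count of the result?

7

LEFT JOIN keeps every row from `authors`; unmatched rows get NULL for `papers`'s columns.
Matching on a.auth_id = b.auth_id.
- a row (auth_id=2): no match → kept, b columns NULL.
- a row (auth_id=3): no match → kept, b columns NULL.
- a row (auth_id=2): no match → kept, b columns NULL.
- a row (auth_id=7): matches 2 b row(s) → 2 output row(s).
- a row (auth_id=7): matches 2 b row(s) → 2 output row(s).
Total: 4 matched + 3 padded = 7 rows.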